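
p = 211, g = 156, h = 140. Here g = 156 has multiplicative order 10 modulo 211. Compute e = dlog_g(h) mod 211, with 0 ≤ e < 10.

7

Successive powers of 156 modulo 211:
  156^0=1  156^1=156  156^2=71  156^3=104  156^4=188  156^5=210
  156^6=55  156^7=140
So 156^7 ≡ 140 (mod 211), giving e = 7.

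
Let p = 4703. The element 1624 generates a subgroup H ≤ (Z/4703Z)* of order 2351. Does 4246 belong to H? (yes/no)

4246 ∈ ⟨1624⟩ iff 4246^2351 ≡ 1 (mod 4703), since |⟨1624⟩| = 2351.
4246^2351 mod 4703 = 4702.
Since 4702 ≠ 1, 4246 does not lie in the subgroup.

no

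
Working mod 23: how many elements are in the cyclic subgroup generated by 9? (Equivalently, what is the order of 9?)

The order of 9 must divide p − 1 = 22 = 2 · 11.
Divisors: 1, 2, 11, 22.
Check each in increasing order: 9^1 ≡ 9;  9^2 ≡ 12;  9^11 ≡ 1.
Smallest exponent giving 1 is 11.

11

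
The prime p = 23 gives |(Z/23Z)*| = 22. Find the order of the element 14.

22

The order of 14 must divide p − 1 = 22 = 2 · 11.
Divisors: 1, 2, 11, 22.
Check each in increasing order: 14^1 ≡ 14;  14^2 ≡ 12;  14^11 ≡ 22;  14^22 ≡ 1.
Smallest exponent giving 1 is 22.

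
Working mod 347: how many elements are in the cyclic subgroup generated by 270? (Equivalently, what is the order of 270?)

173

The order of 270 must divide p − 1 = 346 = 2 · 173.
Divisors: 1, 2, 173, 346.
Check each in increasing order: 270^1 ≡ 270;  270^2 ≡ 30;  270^173 ≡ 1.
Smallest exponent giving 1 is 173.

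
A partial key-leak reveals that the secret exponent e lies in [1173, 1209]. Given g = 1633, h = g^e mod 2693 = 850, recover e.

1194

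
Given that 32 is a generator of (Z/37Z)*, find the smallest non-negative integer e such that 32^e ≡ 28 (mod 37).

14

Successive powers of 32 modulo 37:
  32^0=1  32^1=32  32^2=25  32^3=23  32^4=33  32^5=20
  32^6=11  32^7=19  32^8=16  32^9=31  32^10=30  32^11=35
  32^12=10  32^13=24  32^14=28
So 32^14 ≡ 28 (mod 37), giving e = 14.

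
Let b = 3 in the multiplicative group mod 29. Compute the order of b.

The order of 3 must divide p − 1 = 28 = 2^2 · 7.
Divisors: 1, 2, 4, 7, 14, 28.
Check each in increasing order: 3^1 ≡ 3;  3^2 ≡ 9;  3^4 ≡ 23;  3^7 ≡ 12;  3^14 ≡ 28;  3^28 ≡ 1.
Smallest exponent giving 1 is 28.

28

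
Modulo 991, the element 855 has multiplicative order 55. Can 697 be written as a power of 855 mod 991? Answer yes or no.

697 ∈ ⟨855⟩ iff 697^55 ≡ 1 (mod 991), since |⟨855⟩| = 55.
697^55 mod 991 = 324.
Since 324 ≠ 1, 697 does not lie in the subgroup.

no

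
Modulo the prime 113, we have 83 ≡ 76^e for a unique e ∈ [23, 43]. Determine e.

24

Compute 76^23 mod 113 = 68, then multiply by 76 repeatedly:
  76^23=68  76^24=83
Found 83 at exponent 24.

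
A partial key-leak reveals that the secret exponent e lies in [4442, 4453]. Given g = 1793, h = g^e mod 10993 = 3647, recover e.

4453

Compute 1793^4442 mod 10993 = 9781, then multiply by 1793 repeatedly:
  1793^4442=9781  1793^4443=3498  1793^4444=5904  1793^4445=10606  1793^4446=9661
  1793^4447=8198  1793^4448=1373  1793^4449=10350  1793^4450=1366  1793^4451=8792
  1793^4452=94  1793^4453=3647
Found 3647 at exponent 4453.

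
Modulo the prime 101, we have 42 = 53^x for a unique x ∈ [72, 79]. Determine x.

73

Compute 53^72 mod 101 = 37, then multiply by 53 repeatedly:
  53^72=37  53^73=42
Found 42 at exponent 73.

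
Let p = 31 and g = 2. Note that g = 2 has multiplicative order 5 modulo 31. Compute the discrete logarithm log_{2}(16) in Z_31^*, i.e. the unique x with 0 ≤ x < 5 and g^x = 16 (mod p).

4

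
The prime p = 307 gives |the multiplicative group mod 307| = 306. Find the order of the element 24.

17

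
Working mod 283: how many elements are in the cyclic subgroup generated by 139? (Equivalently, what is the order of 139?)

282

The order of 139 must divide p − 1 = 282 = 2 · 3 · 47.
Divisors: 1, 2, 3, 6, 47, 94, 141, 282.
Check each in increasing order: 139^1 ≡ 139;  139^2 ≡ 77;  139^3 ≡ 232;  139^6 ≡ 54;  139^47 ≡ 45;  139^94 ≡ 44;  139^141 ≡ 282;  139^282 ≡ 1.
Smallest exponent giving 1 is 282.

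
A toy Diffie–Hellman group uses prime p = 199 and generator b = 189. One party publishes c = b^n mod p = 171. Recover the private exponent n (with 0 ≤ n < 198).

111

Baby-step giant-step with m = ceil(sqrt(198)) = 15.
Baby table (189^j mod 199 for j=0..14):
  0:1  1:189  2:100  3:194  4:50  5:97  6:25  7:148
  8:112  9:74  10:56  11:37  12:28  13:118  14:14
Giant step factor: 189^(-15) ≡ 27 (mod 199).
Scan 171·27^i mod 199 for i = 0, 1, …:
  i=0: 171   i=1: 40   i=2: 85   i=3: 106
  i=4: 76   i=5: 62   i=6: 82   i=7: 25
Match at i=7, j=6: n = 7·15 + 6 = 111.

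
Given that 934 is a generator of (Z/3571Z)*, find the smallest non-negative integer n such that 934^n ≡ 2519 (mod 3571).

107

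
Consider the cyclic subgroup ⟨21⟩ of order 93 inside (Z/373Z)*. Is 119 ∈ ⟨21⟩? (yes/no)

119 ∈ ⟨21⟩ iff 119^93 ≡ 1 (mod 373), since |⟨21⟩| = 93.
119^93 mod 373 = 1.
Since 1 = 1, 119 lies in the subgroup.

yes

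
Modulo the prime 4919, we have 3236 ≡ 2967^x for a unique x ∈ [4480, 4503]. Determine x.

4490

Compute 2967^4480 mod 4919 = 3036, then multiply by 2967 repeatedly:
  2967^4480=3036  2967^4481=1123  2967^4482=1778  2967^4483=2158  2967^4484=3167
  2967^4485=1199  2967^4486=996  2967^4487=3732  2967^4488=175  2967^4489=2730
  2967^4490=3236
Found 3236 at exponent 4490.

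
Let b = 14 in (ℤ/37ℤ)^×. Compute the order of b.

The order of 14 must divide p − 1 = 36 = 2^2 · 3^2.
Divisors: 1, 2, 3, 4, 6, 9, 12, 18, 36.
Check each in increasing order: 14^1 ≡ 14;  14^2 ≡ 11;  14^3 ≡ 6;  14^4 ≡ 10;  14^6 ≡ 36;  14^9 ≡ 31;  14^12 ≡ 1.
Smallest exponent giving 1 is 12.

12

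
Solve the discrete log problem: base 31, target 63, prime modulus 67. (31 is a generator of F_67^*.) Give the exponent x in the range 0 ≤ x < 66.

Successive powers of 31 modulo 67:
  31^0=1  31^1=31  31^2=23  31^3=43  31^4=60  31^5=51
  31^6=40  31^7=34  31^8=49  31^9=45  31^10=55  31^11=30
  31^12=59  31^13=20  31^14=17  31^15=58  31^16=56  31^17=61
  31^18=15  31^19=63
So 31^19 ≡ 63 (mod 67), giving x = 19.

19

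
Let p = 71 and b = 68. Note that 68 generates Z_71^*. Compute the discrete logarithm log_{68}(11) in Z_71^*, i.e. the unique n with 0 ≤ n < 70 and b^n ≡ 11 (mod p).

51

Baby-step giant-step with m = ceil(sqrt(70)) = 9.
Baby table (68^j mod 71 for j=0..8):
  0:1  1:68  2:9  3:44  4:10  5:41  6:19  7:14
  8:29
Giant step factor: 68^(-9) ≡ 31 (mod 71).
Scan 11·31^i mod 71 for i = 0, 1, …:
  i=0: 11   i=1: 57   i=2: 63   i=3: 36
  i=4: 51   i=5: 19
Match at i=5, j=6: n = 5·9 + 6 = 51.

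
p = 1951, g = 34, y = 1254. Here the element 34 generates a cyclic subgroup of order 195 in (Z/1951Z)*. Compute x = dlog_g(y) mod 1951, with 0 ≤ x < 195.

Baby-step giant-step with m = ceil(sqrt(195)) = 14.
Baby table (34^j mod 1951 for j=0..13):
  0:1  1:34  2:1156  3:284  4:1852  5:536  6:665  7:1149
  8:46  9:1564  10:499  11:1358  12:1299  13:1244
Giant step factor: 34^(-14) ≡ 882 (mod 1951).
Scan 1254·882^i mod 1951 for i = 0, 1, …:
  i=0: 1254   i=1: 1762   i=2: 1088   i=3: 1675
  i=4: 443   i=5: 526   i=6: 1545   i=7: 892
  i=8: 491   i=9: 1891   i=10: 1708   i=11: 284
Match at i=11, j=3: x = 11·14 + 3 = 157.

157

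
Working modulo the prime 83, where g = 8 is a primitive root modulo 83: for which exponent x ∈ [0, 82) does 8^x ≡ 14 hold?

3

Baby-step giant-step with m = ceil(sqrt(82)) = 10.
Baby table (8^j mod 83 for j=0..9):
  0:1  1:8  2:64  3:14  4:29  5:66  6:30  7:74
  8:11  9:5
Giant step factor: 8^(-10) ≡ 27 (mod 83).
Scan 14·27^i mod 83 for i = 0, 1, …:
  i=0: 14
Match at i=0, j=3: x = 0·10 + 3 = 3.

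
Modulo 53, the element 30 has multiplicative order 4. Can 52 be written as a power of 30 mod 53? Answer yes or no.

yes

⟨30⟩ has order 4; its elements mod 53 are {1, 23, 30, 52}.
52 is in this set.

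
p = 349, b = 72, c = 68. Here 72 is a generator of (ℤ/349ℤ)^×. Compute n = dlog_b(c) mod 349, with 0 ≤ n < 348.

Baby-step giant-step with m = ceil(sqrt(348)) = 19.
Baby table (72^j mod 349 for j=0..18):
  0:1  1:72  2:298  3:167  4:158  5:208  6:318  7:211
  8:185  9:58  10:337  11:183  12:263  13:90  14:198  15:296
  16:23  17:260  18:223
Giant step factor: 72^(-19) ≡ 175 (mod 349).
Scan 68·175^i mod 349 for i = 0, 1, …:
  i=0: 68   i=1: 34   i=2: 17   i=3: 183
Match at i=3, j=11: n = 3·19 + 11 = 68.

68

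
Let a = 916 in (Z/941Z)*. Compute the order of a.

The order of 916 must divide p − 1 = 940 = 2^2 · 5 · 47.
Divisors: 1, 2, 4, 5, 10, 20, 47, 94, 188, 235, 470, 940.
Check each in increasing order: 916^1 ≡ 916;  916^2 ≡ 625;  916^4 ≡ 110;  916^5 ≡ 73;  916^10 ≡ 624;  916^20 ≡ 743;  916^47 ≡ 529;  916^94 ≡ 364;  916^188 ≡ 756;  916^235 ≡ 940;  916^470 ≡ 1.
Smallest exponent giving 1 is 470.

470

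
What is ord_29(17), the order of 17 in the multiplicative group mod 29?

4

The order of 17 must divide p − 1 = 28 = 2^2 · 7.
Divisors: 1, 2, 4, 7, 14, 28.
Check each in increasing order: 17^1 ≡ 17;  17^2 ≡ 28;  17^4 ≡ 1.
Smallest exponent giving 1 is 4.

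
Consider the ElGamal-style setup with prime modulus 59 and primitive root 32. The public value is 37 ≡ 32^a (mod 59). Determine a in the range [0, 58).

Baby-step giant-step with m = ceil(sqrt(58)) = 8.
Baby table (32^j mod 59 for j=0..7):
  0:1  1:32  2:21  3:23  4:28  5:11  6:57  7:54
Giant step factor: 32^(-8) ≡ 7 (mod 59).
Scan 37·7^i mod 59 for i = 0, 1, …:
  i=0: 37   i=1: 23
Match at i=1, j=3: a = 1·8 + 3 = 11.

11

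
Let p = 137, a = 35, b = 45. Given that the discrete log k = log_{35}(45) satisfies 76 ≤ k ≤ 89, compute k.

89

Compute 35^76 mod 137 = 14, then multiply by 35 repeatedly:
  35^76=14  35^77=79  35^78=25  35^79=53  35^80=74
  35^81=124  35^82=93  35^83=104  35^84=78  35^85=127
  35^86=61  35^87=80  35^88=60  35^89=45
Found 45 at exponent 89.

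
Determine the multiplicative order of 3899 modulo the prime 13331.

13330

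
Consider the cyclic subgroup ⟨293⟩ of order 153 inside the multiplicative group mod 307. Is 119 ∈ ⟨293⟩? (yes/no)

119 ∈ ⟨293⟩ iff 119^153 ≡ 1 (mod 307), since |⟨293⟩| = 153.
119^153 mod 307 = 1.
Since 1 = 1, 119 lies in the subgroup.

yes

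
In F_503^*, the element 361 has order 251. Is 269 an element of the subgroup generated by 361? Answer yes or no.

no

269 ∈ ⟨361⟩ iff 269^251 ≡ 1 (mod 503), since |⟨361⟩| = 251.
269^251 mod 503 = 502.
Since 502 ≠ 1, 269 does not lie in the subgroup.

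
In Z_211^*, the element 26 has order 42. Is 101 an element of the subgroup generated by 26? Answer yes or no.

101 ∈ ⟨26⟩ iff 101^42 ≡ 1 (mod 211), since |⟨26⟩| = 42.
101^42 mod 211 = 1.
Since 1 = 1, 101 lies in the subgroup.

yes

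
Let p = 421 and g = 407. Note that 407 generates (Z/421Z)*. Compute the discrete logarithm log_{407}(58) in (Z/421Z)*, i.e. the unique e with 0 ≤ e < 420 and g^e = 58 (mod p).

Baby-step giant-step with m = ceil(sqrt(420)) = 21.
Baby table (407^j mod 421 for j=0..20):
  0:1  1:407  2:196  3:203  4:105  5:214  6:372  7:265
  8:79  9:157  10:328  11:39  12:296  13:66  14:339  15:306
  16:347  17:194  18:231  19:134  20:229
Giant step factor: 407^(-21) ≡ 13 (mod 421).
Scan 58·13^i mod 421 for i = 0, 1, …:
  i=0: 58   i=1: 333   i=2: 119   i=3: 284
  i=4: 324   i=5: 2   i=6: 26   i=7: 338
  i=8: 184   i=9: 287     …   i=18: 237
  i=19: 134
Match at i=19, j=19: e = 19·21 + 19 = 418.

418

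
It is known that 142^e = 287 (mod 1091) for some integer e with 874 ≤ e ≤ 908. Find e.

906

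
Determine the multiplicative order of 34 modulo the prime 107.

53

The order of 34 must divide p − 1 = 106 = 2 · 53.
Divisors: 1, 2, 53, 106.
Check each in increasing order: 34^1 ≡ 34;  34^2 ≡ 86;  34^53 ≡ 1.
Smallest exponent giving 1 is 53.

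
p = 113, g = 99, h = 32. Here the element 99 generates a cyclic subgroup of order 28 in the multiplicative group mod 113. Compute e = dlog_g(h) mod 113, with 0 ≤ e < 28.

17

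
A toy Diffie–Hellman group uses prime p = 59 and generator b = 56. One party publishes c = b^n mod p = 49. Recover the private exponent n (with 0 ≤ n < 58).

10

Successive powers of 56 modulo 59:
  56^0=1  56^1=56  56^2=9  56^3=32  56^4=22  56^5=52
  56^6=21  56^7=55  56^8=12  56^9=23  56^10=49
So 56^10 ≡ 49 (mod 59), giving n = 10.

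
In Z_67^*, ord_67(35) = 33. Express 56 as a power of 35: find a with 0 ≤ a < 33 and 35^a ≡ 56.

25

Successive powers of 35 modulo 67:
  35^0=1  35^1=35  35^2=19  35^3=62  35^4=26  35^5=39
  35^6=25  35^7=4  35^8=6  35^9=9  35^10=47  35^11=37
  35^12=22  35^13=33  35^14=16  35^15=24  35^16=36  35^17=54
  35^18=14  35^19=21  35^20=65  35^21=64  35^22=29  35^23=10
  35^24=15  35^25=56
So 35^25 ≡ 56 (mod 67), giving a = 25.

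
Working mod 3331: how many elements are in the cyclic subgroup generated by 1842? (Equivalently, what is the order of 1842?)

555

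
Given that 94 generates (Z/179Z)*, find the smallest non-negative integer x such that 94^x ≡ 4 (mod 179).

154

Baby-step giant-step with m = ceil(sqrt(178)) = 14.
Baby table (94^j mod 179 for j=0..13):
  0:1  1:94  2:65  3:24  4:108  5:128  6:39  7:86
  8:29  9:41  10:95  11:159  12:89  13:132
Giant step factor: 94^(-14) ≡ 22 (mod 179).
Scan 4·22^i mod 179 for i = 0, 1, …:
  i=0: 4   i=1: 88   i=2: 146   i=3: 169
  i=4: 138   i=5: 172   i=6: 25   i=7: 13
  i=8: 107   i=9: 27   i=10: 57   i=11: 1
Match at i=11, j=0: x = 11·14 + 0 = 154.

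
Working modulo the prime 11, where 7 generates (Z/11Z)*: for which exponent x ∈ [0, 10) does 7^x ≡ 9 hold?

Successive powers of 7 modulo 11:
  7^0=1  7^1=7  7^2=5  7^3=2  7^4=3  7^5=10
  7^6=4  7^7=6  7^8=9
So 7^8 ≡ 9 (mod 11), giving x = 8.

8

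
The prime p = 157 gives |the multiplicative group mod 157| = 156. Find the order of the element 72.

The order of 72 must divide p − 1 = 156 = 2^2 · 3 · 13.
Divisors: 1, 2, 3, 4, 6, 12, 13, 26, 39, 52, 78, 156.
Check each in increasing order: 72^1 ≡ 72;  72^2 ≡ 3;  72^3 ≡ 59;  72^4 ≡ 9;  72^6 ≡ 27;  72^12 ≡ 101;  72^13 ≡ 50;  72^26 ≡ 145;  72^39 ≡ 28;  72^52 ≡ 144;  72^78 ≡ 156;  72^156 ≡ 1.
Smallest exponent giving 1 is 156.

156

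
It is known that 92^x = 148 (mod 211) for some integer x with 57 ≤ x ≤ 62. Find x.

60

Compute 92^57 mod 211 = 135, then multiply by 92 repeatedly:
  92^57=135  92^58=182  92^59=75  92^60=148
Found 148 at exponent 60.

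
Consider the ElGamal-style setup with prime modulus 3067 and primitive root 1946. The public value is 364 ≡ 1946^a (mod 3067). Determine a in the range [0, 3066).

1331

Baby-step giant-step with m = ceil(sqrt(3066)) = 56.
Baby table (1946^j mod 3067 for j=0..55):
  0:1  1:1946  2:2238  3:8  4:233  5:2569  6:64  7:1864
  8:2150  9:512  10:2644  11:1865  12:1029  13:2750  14:2652  15:2098
  16:531  17:2814  18:1449  19:1181  20:1043  21:2391  22:247  23:2210
  24:726  25:1976  26:2345  27:2741  28:473  29:358  30:459  31:717
  32:2864  33:605  34:2669  35:1443  36:1773  37:2950  38:2343  39:1916
  40:2131  41:342  42:3060  43:1713  44:2736  45:3011  46:1436  47:419
  48:2619  49:2287  50:285  51:2550  52:2961  53:2280  54:1998  55:2219
Giant step factor: 1946^(-56) ≡ 1950 (mod 3067).
Scan 364·1950^i mod 3067 for i = 0, 1, …:
  i=0: 364   i=1: 1323   i=2: 503   i=3: 2477
  i=4: 2692   i=5: 1763   i=6: 2810   i=7: 1838
  i=8: 1844   i=9: 1276     …   i=22: 1591
  i=23: 1713
Match at i=23, j=43: a = 23·56 + 43 = 1331.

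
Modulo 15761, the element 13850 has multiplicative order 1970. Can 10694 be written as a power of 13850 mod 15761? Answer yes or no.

10694 ∈ ⟨13850⟩ iff 10694^1970 ≡ 1 (mod 15761), since |⟨13850⟩| = 1970.
10694^1970 mod 15761 = 10074.
Since 10074 ≠ 1, 10694 does not lie in the subgroup.

no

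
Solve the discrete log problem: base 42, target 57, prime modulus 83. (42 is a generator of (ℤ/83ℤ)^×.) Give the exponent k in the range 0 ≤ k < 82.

45

Baby-step giant-step with m = ceil(sqrt(82)) = 10.
Baby table (42^j mod 83 for j=0..9):
  0:1  1:42  2:21  3:52  4:26  5:13  6:48  7:24
  8:12  9:6
Giant step factor: 42^(-10) ≡ 28 (mod 83).
Scan 57·28^i mod 83 for i = 0, 1, …:
  i=0: 57   i=1: 19   i=2: 34   i=3: 39
  i=4: 13
Match at i=4, j=5: k = 4·10 + 5 = 45.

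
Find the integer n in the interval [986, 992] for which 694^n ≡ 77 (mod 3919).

Compute 694^986 mod 3919 = 3473, then multiply by 694 repeatedly:
  694^986=3473  694^987=77
Found 77 at exponent 987.

987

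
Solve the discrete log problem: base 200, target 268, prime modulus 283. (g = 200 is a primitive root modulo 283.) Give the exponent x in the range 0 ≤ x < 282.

Baby-step giant-step with m = ceil(sqrt(282)) = 17.
Baby table (200^j mod 283 for j=0..16):
  0:1  1:200  2:97  3:156  4:70  5:133  6:281  7:166
  8:89  9:254  10:143  11:17  12:4  13:234  14:105  15:58
  16:280
Giant step factor: 200^(-17) ≡ 258 (mod 283).
Scan 268·258^i mod 283 for i = 0, 1, …:
  i=0: 268   i=1: 92   i=2: 247   i=3: 51
  i=4: 140   i=5: 179   i=6: 53   i=7: 90
  i=8: 14   i=9: 216   i=10: 260   i=11: 9
  i=12: 58
Match at i=12, j=15: x = 12·17 + 15 = 219.

219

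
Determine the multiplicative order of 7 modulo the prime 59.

29

The order of 7 must divide p − 1 = 58 = 2 · 29.
Divisors: 1, 2, 29, 58.
Check each in increasing order: 7^1 ≡ 7;  7^2 ≡ 49;  7^29 ≡ 1.
Smallest exponent giving 1 is 29.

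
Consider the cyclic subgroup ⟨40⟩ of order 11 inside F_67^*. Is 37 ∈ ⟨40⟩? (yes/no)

⟨40⟩ has order 11; its elements mod 67 are {1, 9, 14, 15, 22, 24, 25, 40, 59, 62, 64}.
37 is not in this set.

no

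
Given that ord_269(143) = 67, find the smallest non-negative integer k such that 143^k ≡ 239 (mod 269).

Baby-step giant-step with m = ceil(sqrt(67)) = 9.
Baby table (143^j mod 269 for j=0..8):
  0:1  1:143  2:5  3:177  4:25  5:78  6:125  7:121
  8:87
Giant step factor: 143^(-9) ≡ 265 (mod 269).
Scan 239·265^i mod 269 for i = 0, 1, …:
  i=0: 239   i=1: 120   i=2: 58   i=3: 37
  i=4: 121
Match at i=4, j=7: k = 4·9 + 7 = 43.

43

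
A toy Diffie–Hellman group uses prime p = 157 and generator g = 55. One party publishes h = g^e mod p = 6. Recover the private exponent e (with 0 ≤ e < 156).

Baby-step giant-step with m = ceil(sqrt(156)) = 13.
Baby table (55^j mod 157 for j=0..12):
  0:1  1:55  2:42  3:112  4:37  5:151  6:141  7:62
  8:113  9:92  10:36  11:96  12:99
Giant step factor: 55^(-13) ≡ 135 (mod 157).
Scan 6·135^i mod 157 for i = 0, 1, …:
  i=0: 6   i=1: 25   i=2: 78   i=3: 11
  i=4: 72   i=5: 143   i=6: 151
Match at i=6, j=5: e = 6·13 + 5 = 83.

83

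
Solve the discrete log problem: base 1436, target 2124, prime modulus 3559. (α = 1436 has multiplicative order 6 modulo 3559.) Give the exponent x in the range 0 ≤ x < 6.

5

Successive powers of 1436 modulo 3559:
  1436^0=1  1436^1=1436  1436^2=1435  1436^3=3558  1436^4=2123  1436^5=2124
So 1436^5 ≡ 2124 (mod 3559), giving x = 5.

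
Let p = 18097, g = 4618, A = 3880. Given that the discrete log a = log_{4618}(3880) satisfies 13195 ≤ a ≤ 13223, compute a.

Compute 4618^13195 mod 18097 = 2192, then multiply by 4618 repeatedly:
  4618^13195=2192  4618^13196=6433  4618^13197=10417  4618^13198=3880
Found 3880 at exponent 13198.

13198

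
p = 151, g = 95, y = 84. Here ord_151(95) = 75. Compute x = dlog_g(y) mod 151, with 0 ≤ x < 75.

69

Baby-step giant-step with m = ceil(sqrt(75)) = 9.
Baby table (95^j mod 151 for j=0..8):
  0:1  1:95  2:116  3:148  4:17  5:105  6:9  7:100
  8:138
Giant step factor: 95^(-9) ≡ 123 (mod 151).
Scan 84·123^i mod 151 for i = 0, 1, …:
  i=0: 84   i=1: 64   i=2: 20   i=3: 44
  i=4: 127   i=5: 68   i=6: 59   i=7: 9
Match at i=7, j=6: x = 7·9 + 6 = 69.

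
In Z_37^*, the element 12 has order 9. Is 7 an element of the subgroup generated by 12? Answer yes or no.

yes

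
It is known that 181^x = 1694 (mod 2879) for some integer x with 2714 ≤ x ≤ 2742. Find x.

2731

Compute 181^2714 mod 2879 = 955, then multiply by 181 repeatedly:
  181^2714=955  181^2715=115  181^2716=662  181^2717=1783  181^2718=275
  181^2719=832  181^2720=884  181^2721=1659  181^2722=863  181^2723=737
  181^2724=963  181^2725=1563  181^2726=761  181^2727=2428  181^2728=1860
  181^2729=2696  181^2730=1425  181^2731=1694
Found 1694 at exponent 2731.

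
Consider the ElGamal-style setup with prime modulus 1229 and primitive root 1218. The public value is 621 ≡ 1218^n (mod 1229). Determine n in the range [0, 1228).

410

Baby-step giant-step with m = ceil(sqrt(1228)) = 36.
Baby table (1218^j mod 1229 for j=0..35):
  0:1  1:1218  2:121  3:1127  4:1122  5:1177  6:572  7:1082
  8:388  9:648  10:246  11:981  12:270  13:717  14:716  15:727
  16:606  17:708  18:815  19:867  20:295  21:442  22:54  23:635
  24:389  25:637  26:367  27:879  28:163  29:665  30:59  31:580
  32:994  33:127  34:1061  35:619
Giant step factor: 1218^(-36) ≡ 720 (mod 1229).
Scan 621·720^i mod 1229 for i = 0, 1, …:
  i=0: 621   i=1: 993   i=2: 911   i=3: 863
  i=4: 715   i=5: 1078   i=6: 661   i=7: 297
  i=8: 1223   i=9: 596   i=10: 199   i=11: 716
Match at i=11, j=14: n = 11·36 + 14 = 410.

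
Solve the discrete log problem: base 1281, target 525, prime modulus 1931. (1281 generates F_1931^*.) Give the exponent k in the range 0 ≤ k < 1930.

482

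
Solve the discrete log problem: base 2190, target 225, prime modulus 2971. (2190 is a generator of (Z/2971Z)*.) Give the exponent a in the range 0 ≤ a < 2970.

Baby-step giant-step with m = ceil(sqrt(2970)) = 55.
Baby table (2190^j mod 2971 for j=0..54):
  0:1  1:2190  2:906  3:2483  4:840  5:551  6:464  7:78
  8:1473  9:2335  10:559  11:158  12:1384  13:540  14:142  15:1996
  16:899  17:2008  18:440  19:996  20:526  21:2163  22:1196  23:1789
  24:2132  25:1639  26:442  27:2405  28:2338  29:1187  30:2876  31:2891
  32:89  33:1795  34:417  35:1133  36:485  37:1503  38:2673  39:1000
  40:373  41:2816  42:2215  43:2178  44:1365  45:524  46:754  47:2355
  48:2765  49:452  50:537  51:2485  52:2249  53:2363  54:2459
Giant step factor: 2190^(-55) ≡ 1570 (mod 2971).
Scan 225·1570^i mod 2971 for i = 0, 1, …:
  i=0: 225   i=1: 2672   i=2: 2959   i=3: 1957
  i=4: 476   i=5: 1599   i=6: 2906   i=7: 1935
  i=8: 1588   i=9: 491     …   i=39: 2292
  i=40: 559
Match at i=40, j=10: a = 40·55 + 10 = 2210.

2210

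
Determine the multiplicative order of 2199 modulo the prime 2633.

376

The order of 2199 must divide p − 1 = 2632 = 2^3 · 7 · 47.
Divisors: 1, 2, 4, 7, 8, 14, 28, 47, 56, 94, 188, 329, 376, 658, 1316, 2632.
Check each in increasing order: 2199^1 ≡ 2199;  2199^2 ≡ 1413;  2199^4 ≡ 755;  2199^7 ≡ 2175;  2199^8 ≡ 1297;  2199^14 ≡ 1757;  2199^28 ≡ 1173;  2199^47 ≡ 885;  2199^56 ≡ 1503;  2199^94 ≡ 1224;  2199^188 ≡ 2632;  2199^329 ≡ 1556;  2199^376 ≡ 1.
Smallest exponent giving 1 is 376.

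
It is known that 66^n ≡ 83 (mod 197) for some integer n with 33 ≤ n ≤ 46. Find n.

Compute 66^33 mod 197 = 165, then multiply by 66 repeatedly:
  66^33=165  66^34=55  66^35=84  66^36=28  66^37=75
  66^38=25  66^39=74  66^40=156  66^41=52  66^42=83
Found 83 at exponent 42.

42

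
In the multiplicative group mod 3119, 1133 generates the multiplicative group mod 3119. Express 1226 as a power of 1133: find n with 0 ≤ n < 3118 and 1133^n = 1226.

Baby-step giant-step with m = ceil(sqrt(3118)) = 56.
Baby table (1133^j mod 3119 for j=0..55):
  0:1  1:1133  2:1780  3:1866  4:2615  5:2864  6:1152  7:1474
  8:1377  9:641  10:2645  11:2545  12:1529  13:1312  14:1852  15:2348
  16:2896  17:3099  18:2292  19:1828  20:108  21:723  22:1981  23:1912
  24:1710  25:531  26:2775  27:123  28:2123  29:610  30:1831  31:388
  32:2944  33:1341  34:400  35:945  36:868  37:959  38:1135  39:927
  40:2307  41:109  42:1856  43:642  44:659  45:1206  46:276  47:808
  48:1597  49:381  50:1251  51:1357  52:2933  53:1354  54:2653  55:2252
Giant step factor: 1133^(-56) ≡ 1201 (mod 3119).
Scan 1226·1201^i mod 3119 for i = 0, 1, …:
  i=0: 1226   i=1: 258   i=2: 1077   i=3: 2211
  i=4: 1142   i=5: 2301   i=6: 67   i=7: 2492
  i=8: 1771   i=9: 2932     …   i=51: 2074
  i=52: 1912
Match at i=52, j=23: n = 52·56 + 23 = 2935.

2935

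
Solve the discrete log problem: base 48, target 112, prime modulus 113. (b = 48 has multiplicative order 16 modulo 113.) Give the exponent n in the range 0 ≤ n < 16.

8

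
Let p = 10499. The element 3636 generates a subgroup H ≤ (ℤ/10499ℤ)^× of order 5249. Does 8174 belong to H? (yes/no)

no

8174 ∈ ⟨3636⟩ iff 8174^5249 ≡ 1 (mod 10499), since |⟨3636⟩| = 5249.
8174^5249 mod 10499 = 10498.
Since 10498 ≠ 1, 8174 does not lie in the subgroup.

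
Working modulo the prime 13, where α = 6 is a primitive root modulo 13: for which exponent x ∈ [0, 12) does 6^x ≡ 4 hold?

10

Successive powers of 6 modulo 13:
  6^0=1  6^1=6  6^2=10  6^3=8  6^4=9  6^5=2
  6^6=12  6^7=7  6^8=3  6^9=5  6^10=4
So 6^10 ≡ 4 (mod 13), giving x = 10.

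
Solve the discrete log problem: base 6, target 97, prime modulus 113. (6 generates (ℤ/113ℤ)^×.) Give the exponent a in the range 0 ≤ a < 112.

Successive powers of 6 modulo 113:
  6^0=1  6^1=6  6^2=36  6^3=103  6^4=53  6^5=92
  6^6=100  6^7=35  6^8=97
So 6^8 ≡ 97 (mod 113), giving a = 8.

8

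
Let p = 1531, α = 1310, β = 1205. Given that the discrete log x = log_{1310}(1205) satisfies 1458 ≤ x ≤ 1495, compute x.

1471

Compute 1310^1458 mod 1531 = 9, then multiply by 1310 repeatedly:
  1310^1458=9  1310^1459=1073  1310^1460=172  1310^1461=263  1310^1462=55
  1310^1463=93  1310^1464=881  1310^1465=1267  1310^1466=166  1310^1467=58
  1310^1468=961  1310^1469=428  1310^1470=334  1310^1471=1205
Found 1205 at exponent 1471.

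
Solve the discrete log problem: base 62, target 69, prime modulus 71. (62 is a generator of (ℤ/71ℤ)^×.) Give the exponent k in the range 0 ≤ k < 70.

Successive powers of 62 modulo 71:
  62^0=1  62^1=62  62^2=10  62^3=52  62^4=29  62^5=23
  62^6=6  62^7=17  62^8=60  62^9=28  62^10=32  62^11=67
  62^12=36  62^13=31  62^14=5  62^15=26  62^16=50  62^17=47
  62^18=3  62^19=44  62^20=30  62^21=14  62^22=16  62^23=69
So 62^23 ≡ 69 (mod 71), giving k = 23.

23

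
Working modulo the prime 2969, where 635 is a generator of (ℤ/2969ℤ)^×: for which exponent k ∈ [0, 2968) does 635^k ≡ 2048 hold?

1408

Baby-step giant-step with m = ceil(sqrt(2968)) = 55.
Baby table (635^j mod 2969 for j=0..54):
  0:1  1:635  2:2410  3:1315  4:736  5:1227  6:1267  7:2915
  8:1338  9:496  10:246  11:1822  12:2029  13:2838  14:2916  15:1973
  16:2906  17:1561  18:2558  19:287  20:1136  21:2862  22:342  23:433
  24:1807  25:1411  26:2316  27:1005  28:2809  29:2315  30:370  31:399
  32:1000  33:2603  34:2141  35:2702  36:2657  37:803  38:2206  39:2411
  40:1950  41:177  42:2542  43:2003  44:1173  45:2605  46:442  47:1584
  48:2318  49:2275  50:1691  51:1976  52:1842  53:2853  54:565
Giant step factor: 635^(-55) ≡ 2399 (mod 2969).
Scan 2048·2399^i mod 2969 for i = 0, 1, …:
  i=0: 2048   i=1: 2426   i=2: 734   i=3: 249
  i=4: 582   i=5: 788   i=6: 2128   i=7: 1361
  i=8: 2108   i=9: 885     …   i=24: 1282
  i=25: 2603
Match at i=25, j=33: k = 25·55 + 33 = 1408.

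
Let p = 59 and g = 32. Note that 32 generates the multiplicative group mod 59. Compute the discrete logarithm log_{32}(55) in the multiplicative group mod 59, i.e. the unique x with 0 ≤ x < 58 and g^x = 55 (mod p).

Baby-step giant-step with m = ceil(sqrt(58)) = 8.
Baby table (32^j mod 59 for j=0..7):
  0:1  1:32  2:21  3:23  4:28  5:11  6:57  7:54
Giant step factor: 32^(-8) ≡ 7 (mod 59).
Scan 55·7^i mod 59 for i = 0, 1, …:
  i=0: 55   i=1: 31   i=2: 40   i=3: 44
  i=4: 13   i=5: 32
Match at i=5, j=1: x = 5·8 + 1 = 41.

41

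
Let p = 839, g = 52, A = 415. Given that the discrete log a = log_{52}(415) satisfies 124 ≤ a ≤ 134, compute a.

129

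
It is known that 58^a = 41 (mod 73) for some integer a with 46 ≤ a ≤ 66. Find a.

Compute 58^46 mod 73 = 35, then multiply by 58 repeatedly:
  58^46=35  58^47=59  58^48=64  58^49=62  58^50=19
  58^51=7  58^52=41
Found 41 at exponent 52.

52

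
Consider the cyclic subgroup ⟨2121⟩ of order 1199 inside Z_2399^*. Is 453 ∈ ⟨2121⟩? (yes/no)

453 ∈ ⟨2121⟩ iff 453^1199 ≡ 1 (mod 2399), since |⟨2121⟩| = 1199.
453^1199 mod 2399 = 1.
Since 1 = 1, 453 lies in the subgroup.

yes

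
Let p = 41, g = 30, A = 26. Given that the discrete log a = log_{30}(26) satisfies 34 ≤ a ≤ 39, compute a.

39

Compute 30^34 mod 41 = 5, then multiply by 30 repeatedly:
  30^34=5  30^35=27  30^36=31  30^37=28  30^38=20
  30^39=26
Found 26 at exponent 39.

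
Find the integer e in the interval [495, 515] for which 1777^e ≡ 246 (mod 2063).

Compute 1777^495 mod 2063 = 136, then multiply by 1777 repeatedly:
  1777^495=136  1777^496=301  1777^497=560  1777^498=754  1777^499=971
  1777^500=799  1777^501=479  1777^502=1227  1777^503=1851  1777^504=805
  1777^505=826  1777^506=1009  1777^507=246
Found 246 at exponent 507.

507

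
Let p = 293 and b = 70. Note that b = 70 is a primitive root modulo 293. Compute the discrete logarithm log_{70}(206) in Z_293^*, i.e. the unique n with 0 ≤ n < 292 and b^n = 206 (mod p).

232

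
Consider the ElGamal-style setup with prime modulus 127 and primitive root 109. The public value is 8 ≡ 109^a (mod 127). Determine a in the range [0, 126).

Baby-step giant-step with m = ceil(sqrt(126)) = 12.
Baby table (109^j mod 127 for j=0..11):
  0:1  1:109  2:70  3:10  4:74  5:65  6:100  7:105
  8:15  9:111  10:34  11:23
Giant step factor: 109^(-12) ≡ 50 (mod 127).
Scan 8·50^i mod 127 for i = 0, 1, …:
  i=0: 8   i=1: 19   i=2: 61   i=3: 2
  i=4: 100
Match at i=4, j=6: a = 4·12 + 6 = 54.

54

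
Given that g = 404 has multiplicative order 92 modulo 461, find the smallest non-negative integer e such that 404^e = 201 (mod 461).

7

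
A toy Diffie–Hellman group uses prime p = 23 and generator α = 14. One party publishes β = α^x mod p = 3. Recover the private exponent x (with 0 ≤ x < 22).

6

Successive powers of 14 modulo 23:
  14^0=1  14^1=14  14^2=12  14^3=7  14^4=6  14^5=15
  14^6=3
So 14^6 ≡ 3 (mod 23), giving x = 6.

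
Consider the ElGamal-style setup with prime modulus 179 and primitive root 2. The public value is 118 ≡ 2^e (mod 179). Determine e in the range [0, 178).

161

Baby-step giant-step with m = ceil(sqrt(178)) = 14.
Baby table (2^j mod 179 for j=0..13):
  0:1  1:2  2:4  3:8  4:16  5:32  6:64  7:128
  8:77  9:154  10:129  11:79  12:158  13:137
Giant step factor: 2^(-14) ≡ 49 (mod 179).
Scan 118·49^i mod 179 for i = 0, 1, …:
  i=0: 118   i=1: 54   i=2: 140   i=3: 58
  i=4: 157   i=5: 175   i=6: 162   i=7: 62
  i=8: 174   i=9: 113   i=10: 167   i=11: 128
Match at i=11, j=7: e = 11·14 + 7 = 161.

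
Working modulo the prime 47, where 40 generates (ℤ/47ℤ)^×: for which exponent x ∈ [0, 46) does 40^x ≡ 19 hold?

5

Successive powers of 40 modulo 47:
  40^0=1  40^1=40  40^2=2  40^3=33  40^4=4  40^5=19
So 40^5 ≡ 19 (mod 47), giving x = 5.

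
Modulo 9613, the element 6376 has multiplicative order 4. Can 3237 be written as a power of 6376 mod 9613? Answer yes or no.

yes

⟨6376⟩ has order 4; its elements mod 9613 are {1, 3237, 6376, 9612}.
3237 is in this set.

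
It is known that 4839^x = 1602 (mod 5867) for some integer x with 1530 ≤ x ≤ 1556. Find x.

1546

Compute 4839^1530 mod 5867 = 5330, then multiply by 4839 repeatedly:
  4839^1530=5330  4839^1531=538  4839^1532=4301  4839^1533=2290  4839^1534=4414
  4839^1535=3466  4839^1536=4088  4839^1537=4175  4839^1538=2744  4839^1539=1195
  4839^1540=3610  4839^1541=2731  4839^1542=2825  4839^1543=65  4839^1544=3584
  4839^1545=124  4839^1546=1602
Found 1602 at exponent 1546.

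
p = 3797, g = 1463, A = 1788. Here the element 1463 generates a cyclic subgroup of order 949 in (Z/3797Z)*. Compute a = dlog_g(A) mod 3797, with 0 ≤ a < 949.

791

Baby-step giant-step with m = ceil(sqrt(949)) = 31.
Baby table (1463^j mod 3797 for j=0..30):
  0:1  1:1463  2:2658  3:526  4:2544  5:812  6:3292  7:1600
  8:1848  9:160  10:2463  11:16  12:626  13:761  14:822  15:2734
  16:1601  17:3311  18:2818  19:2989  20:2560  21:1438  22:256  23:2422
  24:785  25:1761  26:1977  27:2834  28:3615  29:3321  30:2260
Giant step factor: 1463^(-31) ≡ 2409 (mod 3797).
Scan 1788·2409^i mod 3797 for i = 0, 1, …:
  i=0: 1788   i=1: 1494   i=2: 3287   i=3: 1638
  i=4: 859   i=5: 3763   i=6: 1628   i=7: 3348
  i=8: 504   i=9: 2893     …   i=24: 2770
  i=25: 1601
Match at i=25, j=16: a = 25·31 + 16 = 791.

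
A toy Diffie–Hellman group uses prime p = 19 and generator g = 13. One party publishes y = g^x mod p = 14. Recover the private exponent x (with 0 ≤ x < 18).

Successive powers of 13 modulo 19:
  13^0=1  13^1=13  13^2=17  13^3=12  13^4=4  13^5=14
So 13^5 ≡ 14 (mod 19), giving x = 5.

5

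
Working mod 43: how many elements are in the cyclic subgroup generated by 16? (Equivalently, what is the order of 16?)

7

The order of 16 must divide p − 1 = 42 = 2 · 3 · 7.
Divisors: 1, 2, 3, 6, 7, 14, 21, 42.
Check each in increasing order: 16^1 ≡ 16;  16^2 ≡ 41;  16^3 ≡ 11;  16^6 ≡ 35;  16^7 ≡ 1.
Smallest exponent giving 1 is 7.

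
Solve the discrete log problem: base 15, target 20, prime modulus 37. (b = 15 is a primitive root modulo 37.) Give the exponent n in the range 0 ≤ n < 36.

Successive powers of 15 modulo 37:
  15^0=1  15^1=15  15^2=3  15^3=8  15^4=9  15^5=24
  15^6=27  15^7=35  15^8=7  15^9=31  15^10=21  15^11=19
  15^12=26  15^13=20
So 15^13 ≡ 20 (mod 37), giving n = 13.

13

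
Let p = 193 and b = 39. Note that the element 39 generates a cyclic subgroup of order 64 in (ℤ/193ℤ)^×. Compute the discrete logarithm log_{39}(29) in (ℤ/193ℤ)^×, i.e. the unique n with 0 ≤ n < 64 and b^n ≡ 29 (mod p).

27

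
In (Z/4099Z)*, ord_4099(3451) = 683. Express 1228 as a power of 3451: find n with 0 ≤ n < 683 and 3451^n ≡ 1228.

569

Baby-step giant-step with m = ceil(sqrt(683)) = 27.
Baby table (3451^j mod 4099 for j=0..26):
  0:1  1:3451  2:1806  3:2026  4:2931  5:2648  6:1577  7:2854
  8:3356  9:1881  10:2614  11:3114  12:2935  13:56  14:603  15:2760
  16:2783  17:176  18:724  19:2233  20:4062  21:3481  22:2861  23:2919
  24:2226  25:400  26:3136
Giant step factor: 3451^(-27) ≡ 21 (mod 4099).
Scan 1228·21^i mod 4099 for i = 0, 1, …:
  i=0: 1228   i=1: 1194   i=2: 480   i=3: 1882
  i=4: 2631   i=5: 1964   i=6: 254   i=7: 1235
  i=8: 1341   i=9: 3567     …   i=20: 86
  i=21: 1806
Match at i=21, j=2: n = 21·27 + 2 = 569.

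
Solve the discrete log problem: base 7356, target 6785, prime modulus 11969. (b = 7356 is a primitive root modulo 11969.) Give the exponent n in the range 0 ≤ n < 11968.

Baby-step giant-step with m = ceil(sqrt(11968)) = 110.
Baby table (7356^j mod 11969 for j=0..109):
  0:1  1:7356  2:10856  3:11537  4:5962  5:2056  6:7089  7:9720
  8:9483  9:1616  10:2079  11:8711  12:8059  13:11516  14:7083  15:1491
  16:4192  17:4208  18:2214  19:8344  20:1432  21:1072  22:10030  23:3764
  24:3687  25:11787  26:1736  27:11062  28:6810  29:4095  30:8816  31:2454
  32:2372  33:9599  34:5113  35:4630  36:6475  37:5449  38:10632  39:3546
  40:3925  41:3072  42:160  43:3998  44:1455  45:2694  46:8369  47:5797
  48:9154  49:11199  50:9186  51:7211  52:9477  53:5356  54:8757  55:11303
  56:8194  57:11149  58:456  59:3016  60:7139  61:6481  62:1709  63:3954
  64:954  65:3790  66:3439  67:6787  68:2473  69:10477  70:421  71:8874
  72:10187  73:9632  74:8481  75:3808  76:4188  77:10691  78:6666  79:10072
  80:1522  81:4817  82:5612  83:791  84:1662  85:5323  86:5389  87:156
  88:10481  89:5907  90:4422  91:8459  92:9542  93:4736  94:8226  95:7161
  96:747  97:1161  98:6419  99:459  100:1146  101:3800  102:5185  103:7626
  104:10122  105:10252  106:9012  107:7950  108:11635  109:8710
Giant step factor: 7356^(-110) ≡ 664 (mod 11969).
Scan 6785·664^i mod 11969 for i = 0, 1, …:
  i=0: 6785   i=1: 4896   i=2: 7345   i=3: 5697
  i=4: 604   i=5: 6079   i=6: 2903   i=7: 583
  i=8: 4104   i=9: 8093     …   i=66: 7515
  i=67: 10856
Match at i=67, j=2: n = 67·110 + 2 = 7372.

7372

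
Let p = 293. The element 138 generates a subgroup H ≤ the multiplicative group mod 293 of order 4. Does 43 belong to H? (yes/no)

no

⟨138⟩ has order 4; its elements mod 293 are {1, 138, 155, 292}.
43 is not in this set.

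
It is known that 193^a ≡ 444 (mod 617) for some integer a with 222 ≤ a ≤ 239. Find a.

Compute 193^222 mod 617 = 472, then multiply by 193 repeatedly:
  193^222=472  193^223=397  193^224=113  193^225=214  193^226=580
  193^227=263  193^228=165  193^229=378  193^230=148  193^231=182
  193^232=574  193^233=339  193^234=25  193^235=506  193^236=172
  193^237=495  193^238=517  193^239=444
Found 444 at exponent 239.

239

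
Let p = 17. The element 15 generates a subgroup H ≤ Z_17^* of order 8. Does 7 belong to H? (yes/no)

no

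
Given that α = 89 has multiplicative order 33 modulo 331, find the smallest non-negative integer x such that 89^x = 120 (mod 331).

Successive powers of 89 modulo 331:
  89^0=1  89^1=89  89^2=308  89^3=270  89^4=198  89^5=79
  89^6=80  89^7=169  89^8=146  89^9=85  89^10=283  89^11=31
  89^12=111  89^13=280  89^14=95  89^15=180  89^16=132  89^17=163
  89^18=274  89^19=223  89^20=318  89^21=167  89^22=299  89^23=131
  89^24=74  89^25=297  89^26=284  89^27=120
So 89^27 ≡ 120 (mod 331), giving x = 27.

27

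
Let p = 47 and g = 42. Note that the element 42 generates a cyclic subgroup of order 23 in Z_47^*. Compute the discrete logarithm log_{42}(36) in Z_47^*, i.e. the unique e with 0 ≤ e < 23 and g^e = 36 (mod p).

7

Successive powers of 42 modulo 47:
  42^0=1  42^1=42  42^2=25  42^3=16  42^4=14  42^5=24
  42^6=21  42^7=36
So 42^7 ≡ 36 (mod 47), giving e = 7.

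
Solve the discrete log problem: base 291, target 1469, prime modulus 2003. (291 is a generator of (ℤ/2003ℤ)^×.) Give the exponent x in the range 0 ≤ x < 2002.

1122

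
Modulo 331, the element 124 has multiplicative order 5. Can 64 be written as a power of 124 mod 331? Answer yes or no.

64 ∈ ⟨124⟩ iff 64^5 ≡ 1 (mod 331), since |⟨124⟩| = 5.
64^5 mod 331 = 1.
Since 1 = 1, 64 lies in the subgroup.

yes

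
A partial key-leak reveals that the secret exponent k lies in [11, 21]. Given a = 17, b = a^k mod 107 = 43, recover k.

13

Compute 17^11 mod 107 = 2, then multiply by 17 repeatedly:
  17^11=2  17^12=34  17^13=43
Found 43 at exponent 13.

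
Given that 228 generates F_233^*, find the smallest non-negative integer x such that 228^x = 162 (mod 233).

172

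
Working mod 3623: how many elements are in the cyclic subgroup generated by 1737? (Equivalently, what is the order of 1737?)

The order of 1737 must divide p − 1 = 3622 = 2 · 1811.
Divisors: 1, 2, 1811, 3622.
Check each in increasing order: 1737^1 ≡ 1737;  1737^2 ≡ 2833;  1737^1811 ≡ 3622;  1737^3622 ≡ 1.
Smallest exponent giving 1 is 3622.

3622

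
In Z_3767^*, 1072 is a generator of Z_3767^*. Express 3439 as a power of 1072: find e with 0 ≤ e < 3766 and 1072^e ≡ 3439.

673

Baby-step giant-step with m = ceil(sqrt(3766)) = 62.
Baby table (1072^j mod 3767 for j=0..61):
  0:1  1:1072  2:249  3:3238  4:1729  5:124  6:1083  7:740
  8:2210  9:3444  10:308  11:2447  12:1352  13:2816  14:1385  15:522
  16:2068  17:1900  18:2620  19:2225  20:689  21:276  22:2046  23:918
  24:909  25:2562  26:321  27:1315  28:822  29:3473  30:1260  31:2134
  32:1079  33:219  34:1214  35:1793  36:926  37:1951  38:787  39:3623
  40:79  41:1814  42:836  43:3413  44:979  45:2262  46:2683  47:1955
  48:1308  49:852  50:1730  51:1196  52:1332  53:211  54:172  55:3568
  56:1391  57:3187  58:3562  59:2493  60:1693  61:2969
Giant step factor: 1072^(-62) ≡ 2486 (mod 3767).
Scan 3439·2486^i mod 3767 for i = 0, 1, …:
  i=0: 3439   i=1: 2031   i=2: 1286   i=3: 2580
  i=4: 2446   i=5: 818   i=6: 3135   i=7: 3454
  i=8: 1651   i=9: 2123   i=10: 211
Match at i=10, j=53: e = 10·62 + 53 = 673.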